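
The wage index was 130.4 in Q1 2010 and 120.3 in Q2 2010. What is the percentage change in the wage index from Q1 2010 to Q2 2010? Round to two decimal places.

-7.75%

Change = (120.3 − 130.4) / 130.4 × 100
       = -10.1 / 130.4 × 100 = -7.7454%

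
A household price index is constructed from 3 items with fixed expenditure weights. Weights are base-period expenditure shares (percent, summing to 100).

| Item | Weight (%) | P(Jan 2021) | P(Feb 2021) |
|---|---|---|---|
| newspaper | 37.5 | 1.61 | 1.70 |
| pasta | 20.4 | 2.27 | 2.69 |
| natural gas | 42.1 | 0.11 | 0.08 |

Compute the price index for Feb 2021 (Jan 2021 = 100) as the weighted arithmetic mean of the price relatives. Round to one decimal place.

newspaper: 37.5 × (1.70/1.61) = 37.5 × 1.055901 = 39.5963
pasta: 20.4 × (2.69/2.27) = 20.4 × 1.185022 = 24.1744
natural gas: 42.1 × (0.08/0.11) = 42.1 × 0.727273 = 30.6182
Index = Σ wᵢ·(p₁ᵢ/p₀ᵢ) = 39.5963 + 24.1744 + 30.6182 = 94.3889

94.4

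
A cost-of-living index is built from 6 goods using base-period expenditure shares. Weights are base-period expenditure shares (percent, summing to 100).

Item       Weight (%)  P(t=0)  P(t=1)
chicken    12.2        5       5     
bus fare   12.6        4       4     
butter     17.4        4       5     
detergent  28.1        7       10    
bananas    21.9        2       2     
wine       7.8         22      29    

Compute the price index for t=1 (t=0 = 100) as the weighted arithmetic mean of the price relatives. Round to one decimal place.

chicken: 12.2 × (5/5) = 12.2 × 1.000000 = 12.2000
bus fare: 12.6 × (4/4) = 12.6 × 1.000000 = 12.6000
butter: 17.4 × (5/4) = 17.4 × 1.250000 = 21.7500
detergent: 28.1 × (10/7) = 28.1 × 1.428571 = 40.1429
bananas: 21.9 × (2/2) = 21.9 × 1.000000 = 21.9000
wine: 7.8 × (29/22) = 7.8 × 1.318182 = 10.2818
Index = Σ wᵢ·(p₁ᵢ/p₀ᵢ) = 12.2000 + 12.6000 + 21.7500 + 40.1429 + 21.9000 + 10.2818 = 118.8747

118.9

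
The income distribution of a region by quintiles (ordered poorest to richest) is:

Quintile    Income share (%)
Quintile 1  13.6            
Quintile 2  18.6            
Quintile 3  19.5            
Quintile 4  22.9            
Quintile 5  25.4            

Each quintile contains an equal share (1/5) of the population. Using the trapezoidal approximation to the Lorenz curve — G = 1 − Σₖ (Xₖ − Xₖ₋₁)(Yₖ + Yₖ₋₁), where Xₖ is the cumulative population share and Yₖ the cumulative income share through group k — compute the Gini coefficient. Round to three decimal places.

Cumulative income shares Yₖ: 0.1360, 0.3220, 0.5170, 0.7460, 1.0000
Σ (Xₖ−Xₖ₋₁)(Yₖ+Yₖ₋₁) = (1/5)(0.1360+0.0000) + (1/5)(0.3220+0.1360) + (1/5)(0.5170+0.3220) + (1/5)(0.7460+0.5170) + (1/5)(1.0000+0.7460)
  = 0.0272 + 0.0916 + 0.1678 + 0.2526 + 0.3492 = 0.8884
G = 1 − 0.8884 = 0.1116

0.112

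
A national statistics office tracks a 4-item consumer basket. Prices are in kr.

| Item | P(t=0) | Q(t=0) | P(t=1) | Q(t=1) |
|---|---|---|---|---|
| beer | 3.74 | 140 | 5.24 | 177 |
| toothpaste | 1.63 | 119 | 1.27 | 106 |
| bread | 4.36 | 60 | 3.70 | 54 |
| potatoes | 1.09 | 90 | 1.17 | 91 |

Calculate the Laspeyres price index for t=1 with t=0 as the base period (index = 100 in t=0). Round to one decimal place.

112.5

Laspeyres price index uses base-period quantities as weights.
ΣP(t=1)·Q(t=0) = 5.24×140 + 1.27×119 + 3.70×60 + 1.17×90 = 733.6 + 151.13 + 222 + 105.3 = 1212.03
ΣP(t=0)·Q(t=0) = 3.74×140 + 1.63×119 + 4.36×60 + 1.09×90 = 523.6 + 193.97 + 261.6 + 98.1 = 1077.27
Index = 1212.03 / 1077.27 × 100 = 112.5094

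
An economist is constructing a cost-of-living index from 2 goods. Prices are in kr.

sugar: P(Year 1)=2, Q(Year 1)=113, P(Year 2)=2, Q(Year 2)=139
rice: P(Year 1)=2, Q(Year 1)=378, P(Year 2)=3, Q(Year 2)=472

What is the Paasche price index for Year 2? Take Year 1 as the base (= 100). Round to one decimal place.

138.6

Paasche price index uses current-period quantities as weights.
ΣP(Year 2)·Q(Year 2) = 2×139 + 3×472 = 278 + 1416 = 1694
ΣP(Year 1)·Q(Year 2) = 2×139 + 2×472 = 278 + 944 = 1222
Index = 1694 / 1222 × 100 = 138.6252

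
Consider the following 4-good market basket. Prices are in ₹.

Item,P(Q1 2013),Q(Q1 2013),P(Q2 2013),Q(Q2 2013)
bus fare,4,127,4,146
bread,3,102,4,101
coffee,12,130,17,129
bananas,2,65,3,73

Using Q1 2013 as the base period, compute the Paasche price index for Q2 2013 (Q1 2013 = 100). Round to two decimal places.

131.73

Paasche price index uses current-period quantities as weights.
ΣP(Q2 2013)·Q(Q2 2013) = 4×146 + 4×101 + 17×129 + 3×73 = 584 + 404 + 2193 + 219 = 3400
ΣP(Q1 2013)·Q(Q2 2013) = 4×146 + 3×101 + 12×129 + 2×73 = 584 + 303 + 1548 + 146 = 2581
Index = 3400 / 2581 × 100 = 131.7319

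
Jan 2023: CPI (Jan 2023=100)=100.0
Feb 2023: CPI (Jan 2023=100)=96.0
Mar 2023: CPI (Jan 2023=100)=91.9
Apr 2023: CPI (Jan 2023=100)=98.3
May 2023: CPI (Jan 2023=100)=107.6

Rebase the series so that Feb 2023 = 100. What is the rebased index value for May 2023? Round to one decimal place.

Rebased(May 2023) = 107.6 / 96.0 × 100 = 112.0833

112.1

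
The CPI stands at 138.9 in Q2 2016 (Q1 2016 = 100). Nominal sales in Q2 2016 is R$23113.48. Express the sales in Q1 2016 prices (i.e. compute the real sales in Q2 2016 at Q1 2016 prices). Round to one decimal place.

Real = Nominal ÷ (Index/100) = 23113.48 ÷ (138.9/100)
     = 23113.48 ÷ 1.389 = 16640.3744

16640.4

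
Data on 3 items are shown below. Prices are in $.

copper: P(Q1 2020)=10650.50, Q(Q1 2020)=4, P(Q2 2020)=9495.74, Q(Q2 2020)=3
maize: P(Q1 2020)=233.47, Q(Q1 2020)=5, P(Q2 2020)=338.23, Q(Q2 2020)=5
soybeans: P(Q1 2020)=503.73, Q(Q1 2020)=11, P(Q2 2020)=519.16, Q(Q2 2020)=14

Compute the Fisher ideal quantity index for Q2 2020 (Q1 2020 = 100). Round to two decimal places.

81.99

Laspeyres component (base-period weights):
ΣP(Q1 2020)Q(Q2 2020) = 10650.50×3 + 233.47×5 + 503.73×14 = 31951.5 + 1167.35 + 7052.22 = 40171.07
ΣP(Q1 2020)Q(Q1 2020) = 10650.50×4 + 233.47×5 + 503.73×11 = 42602 + 1167.35 + 5541.03 = 49310.38
L = 40171.07 / 49310.38 × 100 = 81.4657
Paasche component (current-period weights):
ΣP(Q2 2020)Q(Q2 2020) = 9495.74×3 + 338.23×5 + 519.16×14 = 28487.22 + 1691.15 + 7268.24 = 37446.61
ΣP(Q2 2020)Q(Q1 2020) = 9495.74×4 + 338.23×5 + 519.16×11 = 37982.96 + 1691.15 + 5710.76 = 45384.87
P = 37446.61 / 45384.87 × 100 = 82.5090
Fisher = √(L × P) = √(81.4657 × 82.5090) = 81.9857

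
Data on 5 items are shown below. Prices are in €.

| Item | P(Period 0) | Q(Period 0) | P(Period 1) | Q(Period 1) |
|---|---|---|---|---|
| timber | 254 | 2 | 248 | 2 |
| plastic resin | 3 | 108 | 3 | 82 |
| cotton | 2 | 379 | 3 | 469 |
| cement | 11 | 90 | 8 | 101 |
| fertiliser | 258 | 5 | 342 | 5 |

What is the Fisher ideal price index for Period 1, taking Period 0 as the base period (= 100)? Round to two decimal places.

113.69

Laspeyres component (base-period weights):
ΣP(Period 1)Q(Period 0) = 248×2 + 3×108 + 3×379 + 8×90 + 342×5 = 496 + 324 + 1137 + 720 + 1710 = 4387
ΣP(Period 0)Q(Period 0) = 254×2 + 3×108 + 2×379 + 11×90 + 258×5 = 508 + 324 + 758 + 990 + 1290 = 3870
L = 4387 / 3870 × 100 = 113.3592
Paasche component (current-period weights):
ΣP(Period 1)Q(Period 1) = 248×2 + 3×82 + 3×469 + 8×101 + 342×5 = 496 + 246 + 1407 + 808 + 1710 = 4667
ΣP(Period 0)Q(Period 1) = 254×2 + 3×82 + 2×469 + 11×101 + 258×5 = 508 + 246 + 938 + 1111 + 1290 = 4093
P = 4667 / 4093 × 100 = 114.0239
Fisher = √(L × P) = √(113.3592 × 114.0239) = 113.6911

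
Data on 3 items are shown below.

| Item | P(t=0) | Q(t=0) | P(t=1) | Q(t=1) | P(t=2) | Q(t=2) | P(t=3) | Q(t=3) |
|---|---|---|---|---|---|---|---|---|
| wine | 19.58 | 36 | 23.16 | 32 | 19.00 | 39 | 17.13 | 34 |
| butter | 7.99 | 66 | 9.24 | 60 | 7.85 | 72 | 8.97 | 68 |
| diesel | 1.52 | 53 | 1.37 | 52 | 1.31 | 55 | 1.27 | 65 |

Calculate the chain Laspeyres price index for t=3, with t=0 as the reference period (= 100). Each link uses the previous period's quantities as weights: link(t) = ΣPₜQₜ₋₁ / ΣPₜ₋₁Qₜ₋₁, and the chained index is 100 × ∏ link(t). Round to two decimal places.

97.32

Link t=0→t=1:
ΣP(t=1)Q(t=0) = 23.16×36 + 9.24×66 + 1.37×53 = 833.76 + 609.84 + 72.61 = 1516.21
ΣP(t=0)Q(t=0) = 19.58×36 + 7.99×66 + 1.52×53 = 704.88 + 527.34 + 80.56 = 1312.78
link = 1516.21/1312.78 = 1.154961
Link t=1→t=2:
ΣP(t=2)Q(t=1) = 19.00×32 + 7.85×60 + 1.31×52 = 608 + 471 + 68.12 = 1147.12
ΣP(t=1)Q(t=1) = 23.16×32 + 9.24×60 + 1.37×52 = 741.12 + 554.4 + 71.24 = 1366.76
link = 1147.12/1366.76 = 0.839299
Link t=2→t=3:
ΣP(t=3)Q(t=2) = 17.13×39 + 8.97×72 + 1.27×55 = 668.07 + 645.84 + 69.85 = 1383.76
ΣP(t=2)Q(t=2) = 19.00×39 + 7.85×72 + 1.31×55 = 741 + 565.2 + 72.05 = 1378.25
link = 1383.76/1378.25 = 1.003998
Chained index = 100 × 1.154961 × 0.839299 × 1.003998 = 97.3233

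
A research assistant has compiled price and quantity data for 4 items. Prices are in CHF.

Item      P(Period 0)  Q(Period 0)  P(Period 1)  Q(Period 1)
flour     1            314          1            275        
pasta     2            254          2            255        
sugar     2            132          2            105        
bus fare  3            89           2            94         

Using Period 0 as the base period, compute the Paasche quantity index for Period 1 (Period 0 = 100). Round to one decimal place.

Paasche quantity index uses current-period prices as weights.
ΣP(Period 1)·Q(Period 1) = 1×275 + 2×255 + 2×105 + 2×94 = 275 + 510 + 210 + 188 = 1183
ΣP(Period 1)·Q(Period 0) = 1×314 + 2×254 + 2×132 + 2×89 = 314 + 508 + 264 + 178 = 1264
Index = 1183 / 1264 × 100 = 93.5918

93.6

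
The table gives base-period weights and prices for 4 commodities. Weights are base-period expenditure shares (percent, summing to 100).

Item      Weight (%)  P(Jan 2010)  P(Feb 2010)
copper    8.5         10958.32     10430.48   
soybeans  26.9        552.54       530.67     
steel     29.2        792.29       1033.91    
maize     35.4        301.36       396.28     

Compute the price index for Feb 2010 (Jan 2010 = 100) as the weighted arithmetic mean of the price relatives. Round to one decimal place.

118.6

copper: 8.5 × (10430.48/10958.32) = 8.5 × 0.951832 = 8.0906
soybeans: 26.9 × (530.67/552.54) = 26.9 × 0.960419 = 25.8353
steel: 29.2 × (1033.91/792.29) = 29.2 × 1.304964 = 38.1050
maize: 35.4 × (396.28/301.36) = 35.4 × 1.314972 = 46.5500
Index = Σ wᵢ·(p₁ᵢ/p₀ᵢ) = 8.0906 + 25.8353 + 38.1050 + 46.5500 = 118.5808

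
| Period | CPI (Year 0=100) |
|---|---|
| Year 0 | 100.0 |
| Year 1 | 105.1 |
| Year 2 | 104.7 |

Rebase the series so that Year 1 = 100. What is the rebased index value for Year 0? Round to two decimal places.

Rebased(Year 0) = 100.0 / 105.1 × 100 = 95.1475

95.15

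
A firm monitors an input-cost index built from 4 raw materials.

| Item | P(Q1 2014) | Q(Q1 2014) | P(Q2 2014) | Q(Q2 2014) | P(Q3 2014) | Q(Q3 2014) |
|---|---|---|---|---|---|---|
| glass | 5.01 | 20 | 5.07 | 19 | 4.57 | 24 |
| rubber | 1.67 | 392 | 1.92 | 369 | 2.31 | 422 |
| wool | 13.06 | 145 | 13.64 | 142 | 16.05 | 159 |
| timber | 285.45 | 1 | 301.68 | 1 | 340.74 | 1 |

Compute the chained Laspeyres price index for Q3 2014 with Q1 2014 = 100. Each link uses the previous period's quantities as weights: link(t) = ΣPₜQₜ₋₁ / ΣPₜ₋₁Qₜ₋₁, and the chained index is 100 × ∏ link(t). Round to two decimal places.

124.90

Link Q1 2014→Q2 2014:
ΣP(Q2 2014)Q(Q1 2014) = 5.07×20 + 1.92×392 + 13.64×145 + 301.68×1 = 101.4 + 752.64 + 1977.8 + 301.68 = 3133.52
ΣP(Q1 2014)Q(Q1 2014) = 5.01×20 + 1.67×392 + 13.06×145 + 285.45×1 = 100.2 + 654.64 + 1893.7 + 285.45 = 2933.99
link = 3133.52/2933.99 = 1.068006
Link Q2 2014→Q3 2014:
ΣP(Q3 2014)Q(Q2 2014) = 4.57×19 + 2.31×369 + 16.05×142 + 340.74×1 = 86.83 + 852.39 + 2279.1 + 340.74 = 3559.06
ΣP(Q2 2014)Q(Q2 2014) = 5.07×19 + 1.92×369 + 13.64×142 + 301.68×1 = 96.33 + 708.48 + 1936.88 + 301.68 = 3043.37
link = 3559.06/3043.37 = 1.169447
Chained index = 100 × 1.068006 × 1.169447 = 124.8977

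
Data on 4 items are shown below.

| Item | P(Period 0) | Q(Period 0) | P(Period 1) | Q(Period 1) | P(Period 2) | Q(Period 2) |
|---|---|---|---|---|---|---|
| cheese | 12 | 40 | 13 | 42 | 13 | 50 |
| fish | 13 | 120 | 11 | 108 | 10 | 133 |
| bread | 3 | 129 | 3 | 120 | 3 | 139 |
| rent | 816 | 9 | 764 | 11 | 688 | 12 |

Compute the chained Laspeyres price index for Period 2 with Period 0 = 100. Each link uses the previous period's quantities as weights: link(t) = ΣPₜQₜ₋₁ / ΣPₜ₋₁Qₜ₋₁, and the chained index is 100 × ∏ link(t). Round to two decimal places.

Link Period 0→Period 1:
ΣP(Period 1)Q(Period 0) = 13×40 + 11×120 + 3×129 + 764×9 = 520 + 1320 + 387 + 6876 = 9103
ΣP(Period 0)Q(Period 0) = 12×40 + 13×120 + 3×129 + 816×9 = 480 + 1560 + 387 + 7344 = 9771
link = 9103/9771 = 0.931634
Link Period 1→Period 2:
ΣP(Period 2)Q(Period 1) = 13×42 + 10×108 + 3×120 + 688×11 = 546 + 1080 + 360 + 7568 = 9554
ΣP(Period 1)Q(Period 1) = 13×42 + 11×108 + 3×120 + 764×11 = 546 + 1188 + 360 + 8404 = 10498
link = 9554/10498 = 0.910078
Chained index = 100 × 0.931634 × 0.910078 = 84.7860

84.79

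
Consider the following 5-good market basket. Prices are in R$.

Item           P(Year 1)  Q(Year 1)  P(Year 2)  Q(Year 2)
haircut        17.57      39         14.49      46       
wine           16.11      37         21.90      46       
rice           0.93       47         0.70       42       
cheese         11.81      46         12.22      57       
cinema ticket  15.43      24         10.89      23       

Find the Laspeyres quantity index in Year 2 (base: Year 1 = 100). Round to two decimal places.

116.88

Laspeyres quantity index uses base-period prices as weights.
ΣP(Year 1)·Q(Year 2) = 17.57×46 + 16.11×46 + 0.93×42 + 11.81×57 + 15.43×23 = 808.22 + 741.06 + 39.06 + 673.17 + 354.89 = 2616.4
ΣP(Year 1)·Q(Year 1) = 17.57×39 + 16.11×37 + 0.93×47 + 11.81×46 + 15.43×24 = 685.23 + 596.07 + 43.71 + 543.26 + 370.32 = 2238.59
Index = 2616.4 / 2238.59 × 100 = 116.8771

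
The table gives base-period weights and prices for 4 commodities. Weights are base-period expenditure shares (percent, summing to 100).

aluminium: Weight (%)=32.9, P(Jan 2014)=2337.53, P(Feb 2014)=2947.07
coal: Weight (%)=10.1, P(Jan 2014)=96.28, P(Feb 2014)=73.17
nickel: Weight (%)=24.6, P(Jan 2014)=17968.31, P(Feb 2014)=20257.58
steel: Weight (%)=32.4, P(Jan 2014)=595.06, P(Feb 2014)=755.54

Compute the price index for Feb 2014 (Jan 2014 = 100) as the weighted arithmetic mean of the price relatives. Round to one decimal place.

aluminium: 32.9 × (2947.07/2337.53) = 32.9 × 1.260762 = 41.4791
coal: 10.1 × (73.17/96.28) = 10.1 × 0.759971 = 7.6757
nickel: 24.6 × (20257.58/17968.31) = 24.6 × 1.127406 = 27.7342
steel: 32.4 × (755.54/595.06) = 32.4 × 1.269687 = 41.1379
Index = Σ wᵢ·(p₁ᵢ/p₀ᵢ) = 41.4791 + 7.6757 + 27.7342 + 41.1379 = 118.0268

118.0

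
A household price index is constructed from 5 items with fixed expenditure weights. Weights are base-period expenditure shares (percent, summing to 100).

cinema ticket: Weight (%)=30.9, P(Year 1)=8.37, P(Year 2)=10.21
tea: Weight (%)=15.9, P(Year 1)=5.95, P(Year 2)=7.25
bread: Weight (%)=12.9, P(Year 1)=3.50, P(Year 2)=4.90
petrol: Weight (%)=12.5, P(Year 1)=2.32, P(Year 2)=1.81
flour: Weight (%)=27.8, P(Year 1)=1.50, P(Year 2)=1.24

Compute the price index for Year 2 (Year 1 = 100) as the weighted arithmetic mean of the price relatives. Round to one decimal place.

107.9

cinema ticket: 30.9 × (10.21/8.37) = 30.9 × 1.219833 = 37.6928
tea: 15.9 × (7.25/5.95) = 15.9 × 1.218487 = 19.3739
bread: 12.9 × (4.90/3.50) = 12.9 × 1.400000 = 18.0600
petrol: 12.5 × (1.81/2.32) = 12.5 × 0.780172 = 9.7522
flour: 27.8 × (1.24/1.50) = 27.8 × 0.826667 = 22.9813
Index = Σ wᵢ·(p₁ᵢ/p₀ᵢ) = 37.6928 + 19.3739 + 18.0600 + 9.7522 + 22.9813 = 107.8603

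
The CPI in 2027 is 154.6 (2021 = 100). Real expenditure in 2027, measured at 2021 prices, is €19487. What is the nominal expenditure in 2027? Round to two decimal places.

Nominal = Real × (Index/100) = 19487 × (154.6/100)
        = 19487 × 1.546 = 30126.9020

30126.90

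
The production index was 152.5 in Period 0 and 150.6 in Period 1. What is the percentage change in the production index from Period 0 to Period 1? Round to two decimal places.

-1.25%

Change = (150.6 − 152.5) / 152.5 × 100
       = -1.9 / 152.5 × 100 = -1.2459%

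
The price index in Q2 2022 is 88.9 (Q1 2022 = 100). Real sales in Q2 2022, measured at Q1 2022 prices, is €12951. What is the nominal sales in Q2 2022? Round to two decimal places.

Nominal = Real × (Index/100) = 12951 × (88.9/100)
        = 12951 × 0.889 = 11513.4390

11513.44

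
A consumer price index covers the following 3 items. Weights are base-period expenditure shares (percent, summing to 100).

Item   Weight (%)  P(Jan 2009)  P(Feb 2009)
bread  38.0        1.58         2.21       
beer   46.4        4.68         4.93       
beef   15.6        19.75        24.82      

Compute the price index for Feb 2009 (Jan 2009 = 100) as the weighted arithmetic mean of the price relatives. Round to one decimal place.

121.6

bread: 38.0 × (2.21/1.58) = 38.0 × 1.398734 = 53.1519
beer: 46.4 × (4.93/4.68) = 46.4 × 1.053419 = 48.8786
beef: 15.6 × (24.82/19.75) = 15.6 × 1.256709 = 19.6047
Index = Σ wᵢ·(p₁ᵢ/p₀ᵢ) = 53.1519 + 48.8786 + 19.6047 = 121.6352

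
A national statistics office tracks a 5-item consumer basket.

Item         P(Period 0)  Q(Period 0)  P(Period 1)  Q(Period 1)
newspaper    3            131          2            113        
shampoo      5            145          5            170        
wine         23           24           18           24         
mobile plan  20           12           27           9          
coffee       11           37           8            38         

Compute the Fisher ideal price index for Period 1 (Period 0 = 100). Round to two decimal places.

Laspeyres component (base-period weights):
ΣP(Period 1)Q(Period 0) = 2×131 + 5×145 + 18×24 + 27×12 + 8×37 = 262 + 725 + 432 + 324 + 296 = 2039
ΣP(Period 0)Q(Period 0) = 3×131 + 5×145 + 23×24 + 20×12 + 11×37 = 393 + 725 + 552 + 240 + 407 = 2317
L = 2039 / 2317 × 100 = 88.0017
Paasche component (current-period weights):
ΣP(Period 1)Q(Period 1) = 2×113 + 5×170 + 18×24 + 27×9 + 8×38 = 226 + 850 + 432 + 243 + 304 = 2055
ΣP(Period 0)Q(Period 1) = 3×113 + 5×170 + 23×24 + 20×9 + 11×38 = 339 + 850 + 552 + 180 + 418 = 2339
P = 2055 / 2339 × 100 = 87.8581
Fisher = √(L × P) = √(88.0017 × 87.8581) = 87.9299

87.93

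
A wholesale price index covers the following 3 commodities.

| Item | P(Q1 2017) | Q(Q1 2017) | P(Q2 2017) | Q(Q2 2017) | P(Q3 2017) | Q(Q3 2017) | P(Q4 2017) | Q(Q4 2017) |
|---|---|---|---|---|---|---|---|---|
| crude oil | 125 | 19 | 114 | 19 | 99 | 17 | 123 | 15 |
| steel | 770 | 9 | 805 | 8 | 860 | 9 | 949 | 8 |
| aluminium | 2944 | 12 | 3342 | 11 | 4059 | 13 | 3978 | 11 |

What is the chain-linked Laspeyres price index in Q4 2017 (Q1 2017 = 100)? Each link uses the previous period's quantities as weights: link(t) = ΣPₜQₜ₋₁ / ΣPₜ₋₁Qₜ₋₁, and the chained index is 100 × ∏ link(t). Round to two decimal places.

Link Q1 2017→Q2 2017:
ΣP(Q2 2017)Q(Q1 2017) = 114×19 + 805×9 + 3342×12 = 2166 + 7245 + 40104 = 49515
ΣP(Q1 2017)Q(Q1 2017) = 125×19 + 770×9 + 2944×12 = 2375 + 6930 + 35328 = 44633
link = 49515/44633 = 1.109381
Link Q2 2017→Q3 2017:
ΣP(Q3 2017)Q(Q2 2017) = 99×19 + 860×8 + 4059×11 = 1881 + 6880 + 44649 = 53410
ΣP(Q2 2017)Q(Q2 2017) = 114×19 + 805×8 + 3342×11 = 2166 + 6440 + 36762 = 45368
link = 53410/45368 = 1.177262
Link Q3 2017→Q4 2017:
ΣP(Q4 2017)Q(Q3 2017) = 123×17 + 949×9 + 3978×13 = 2091 + 8541 + 51714 = 62346
ΣP(Q3 2017)Q(Q3 2017) = 99×17 + 860×9 + 4059×13 = 1683 + 7740 + 52767 = 62190
link = 62346/62190 = 1.002508
Chained index = 100 × 1.109381 × 1.177262 × 1.002508 = 130.9308

130.93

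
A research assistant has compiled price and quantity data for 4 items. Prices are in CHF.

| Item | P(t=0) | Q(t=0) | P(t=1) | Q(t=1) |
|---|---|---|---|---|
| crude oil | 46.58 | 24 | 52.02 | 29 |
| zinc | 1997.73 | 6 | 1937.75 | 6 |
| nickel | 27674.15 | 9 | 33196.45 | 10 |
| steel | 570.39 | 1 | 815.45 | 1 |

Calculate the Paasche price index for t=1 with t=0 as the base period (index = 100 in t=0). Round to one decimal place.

119.0

Paasche price index uses current-period quantities as weights.
ΣP(t=1)·Q(t=1) = 52.02×29 + 1937.75×6 + 33196.45×10 + 815.45×1 = 1508.58 + 11626.5 + 331964.5 + 815.45 = 345915.03
ΣP(t=0)·Q(t=1) = 46.58×29 + 1997.73×6 + 27674.15×10 + 570.39×1 = 1350.82 + 11986.38 + 276741.5 + 570.39 = 290649.09
Index = 345915.03 / 290649.09 × 100 = 119.0147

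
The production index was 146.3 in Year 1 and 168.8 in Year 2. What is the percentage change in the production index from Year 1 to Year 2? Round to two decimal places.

15.38%

Change = (168.8 − 146.3) / 146.3 × 100
       = 22.5 / 146.3 × 100 = 15.3794%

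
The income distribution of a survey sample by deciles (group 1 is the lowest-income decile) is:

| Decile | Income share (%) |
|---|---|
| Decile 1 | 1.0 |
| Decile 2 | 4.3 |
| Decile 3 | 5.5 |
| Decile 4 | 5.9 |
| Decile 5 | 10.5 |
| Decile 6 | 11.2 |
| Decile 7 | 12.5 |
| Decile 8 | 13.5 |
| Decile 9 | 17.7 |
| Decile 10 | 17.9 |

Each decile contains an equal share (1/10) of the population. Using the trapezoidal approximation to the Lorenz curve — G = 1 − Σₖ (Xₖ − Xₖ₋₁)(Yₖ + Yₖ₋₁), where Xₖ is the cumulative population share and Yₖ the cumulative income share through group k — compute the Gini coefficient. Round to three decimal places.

Cumulative income shares Yₖ: 0.0100, 0.0530, 0.1080, 0.1670, 0.2720, 0.3840, 0.5090, 0.6440, 0.8210, 1.0000
Σ (Xₖ−Xₖ₋₁)(Yₖ+Yₖ₋₁) = (1/10)(0.0100+0.0000) + (1/10)(0.0530+0.0100) + (1/10)(0.1080+0.0530) + (1/10)(0.1670+0.1080) + (1/10)(0.2720+0.1670) + (1/10)(0.3840+0.2720) + (1/10)(0.5090+0.3840) + (1/10)(0.6440+0.5090) + (1/10)(0.8210+0.6440) + (1/10)(1.0000+0.8210)
  = 0.0010 + 0.0063 + 0.0161 + 0.0275 + 0.0439 + 0.0656 + 0.0893 + 0.1153 + 0.1465 + 0.1821 = 0.6936
G = 1 − 0.6936 = 0.3064

0.306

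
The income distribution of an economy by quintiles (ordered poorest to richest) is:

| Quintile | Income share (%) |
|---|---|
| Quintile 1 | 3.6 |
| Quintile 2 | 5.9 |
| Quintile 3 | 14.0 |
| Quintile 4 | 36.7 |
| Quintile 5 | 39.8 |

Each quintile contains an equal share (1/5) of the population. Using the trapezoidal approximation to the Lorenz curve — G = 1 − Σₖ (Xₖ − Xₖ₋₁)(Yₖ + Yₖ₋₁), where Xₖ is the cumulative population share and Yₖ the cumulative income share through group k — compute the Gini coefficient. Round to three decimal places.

0.413

Cumulative income shares Yₖ: 0.0360, 0.0950, 0.2350, 0.6020, 1.0000
Σ (Xₖ−Xₖ₋₁)(Yₖ+Yₖ₋₁) = (1/5)(0.0360+0.0000) + (1/5)(0.0950+0.0360) + (1/5)(0.2350+0.0950) + (1/5)(0.6020+0.2350) + (1/5)(1.0000+0.6020)
  = 0.0072 + 0.0262 + 0.0660 + 0.1674 + 0.3204 = 0.5872
G = 1 − 0.5872 = 0.4128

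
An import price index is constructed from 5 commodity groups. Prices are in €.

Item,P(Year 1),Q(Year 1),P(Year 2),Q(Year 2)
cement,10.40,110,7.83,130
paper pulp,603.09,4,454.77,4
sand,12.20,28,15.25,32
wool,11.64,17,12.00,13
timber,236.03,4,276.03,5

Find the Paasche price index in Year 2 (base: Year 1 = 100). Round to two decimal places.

Paasche price index uses current-period quantities as weights.
ΣP(Year 2)·Q(Year 2) = 7.83×130 + 454.77×4 + 15.25×32 + 12.00×13 + 276.03×5 = 1017.9 + 1819.08 + 488 + 156 + 1380.15 = 4861.13
ΣP(Year 1)·Q(Year 2) = 10.40×130 + 603.09×4 + 12.20×32 + 11.64×13 + 236.03×5 = 1352 + 2412.36 + 390.4 + 151.32 + 1180.15 = 5486.23
Index = 4861.13 / 5486.23 × 100 = 88.6060

88.61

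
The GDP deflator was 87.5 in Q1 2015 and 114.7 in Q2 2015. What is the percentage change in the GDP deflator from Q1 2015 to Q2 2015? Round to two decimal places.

31.09%

Change = (114.7 − 87.5) / 87.5 × 100
       = 27.2 / 87.5 × 100 = 31.0857%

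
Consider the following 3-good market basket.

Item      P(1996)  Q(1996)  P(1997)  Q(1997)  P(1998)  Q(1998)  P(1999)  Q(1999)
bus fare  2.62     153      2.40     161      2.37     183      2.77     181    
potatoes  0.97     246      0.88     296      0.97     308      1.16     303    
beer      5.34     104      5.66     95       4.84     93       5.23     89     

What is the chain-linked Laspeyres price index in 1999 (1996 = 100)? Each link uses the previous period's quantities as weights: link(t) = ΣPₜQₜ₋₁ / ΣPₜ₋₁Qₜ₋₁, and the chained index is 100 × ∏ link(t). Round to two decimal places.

Link 1996→1997:
ΣP(1997)Q(1996) = 2.40×153 + 0.88×246 + 5.66×104 = 367.2 + 216.48 + 588.64 = 1172.32
ΣP(1996)Q(1996) = 2.62×153 + 0.97×246 + 5.34×104 = 400.86 + 238.62 + 555.36 = 1194.84
link = 1172.32/1194.84 = 0.981152
Link 1997→1998:
ΣP(1998)Q(1997) = 2.37×161 + 0.97×296 + 4.84×95 = 381.57 + 287.12 + 459.8 = 1128.49
ΣP(1997)Q(1997) = 2.40×161 + 0.88×296 + 5.66×95 = 386.4 + 260.48 + 537.7 = 1184.58
link = 1128.49/1184.58 = 0.952650
Link 1998→1999:
ΣP(1999)Q(1998) = 2.77×183 + 1.16×308 + 5.23×93 = 506.91 + 357.28 + 486.39 = 1350.58
ΣP(1998)Q(1998) = 2.37×183 + 0.97×308 + 4.84×93 = 433.71 + 298.76 + 450.12 = 1182.59
link = 1350.58/1182.59 = 1.142053
Chained index = 100 × 0.981152 × 0.952650 × 1.142053 = 106.7470

106.75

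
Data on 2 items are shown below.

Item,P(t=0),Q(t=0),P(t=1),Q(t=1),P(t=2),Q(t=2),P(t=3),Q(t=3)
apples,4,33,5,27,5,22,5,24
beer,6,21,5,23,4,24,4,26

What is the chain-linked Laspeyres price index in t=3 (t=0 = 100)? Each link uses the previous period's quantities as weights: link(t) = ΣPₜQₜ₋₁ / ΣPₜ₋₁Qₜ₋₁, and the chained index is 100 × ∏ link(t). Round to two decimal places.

Link t=0→t=1:
ΣP(t=1)Q(t=0) = 5×33 + 5×21 = 165 + 105 = 270
ΣP(t=0)Q(t=0) = 4×33 + 6×21 = 132 + 126 = 258
link = 270/258 = 1.046512
Link t=1→t=2:
ΣP(t=2)Q(t=1) = 5×27 + 4×23 = 135 + 92 = 227
ΣP(t=1)Q(t=1) = 5×27 + 5×23 = 135 + 115 = 250
link = 227/250 = 0.908000
Link t=2→t=3:
ΣP(t=3)Q(t=2) = 5×22 + 4×24 = 110 + 96 = 206
ΣP(t=2)Q(t=2) = 5×22 + 4×24 = 110 + 96 = 206
link = 206/206 = 1.000000
Chained index = 100 × 1.046512 × 0.908000 × 1.000000 = 95.0233

95.02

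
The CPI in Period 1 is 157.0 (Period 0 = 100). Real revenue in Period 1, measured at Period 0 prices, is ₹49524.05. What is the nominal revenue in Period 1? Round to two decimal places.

Nominal = Real × (Index/100) = 49524.05 × (157.0/100)
        = 49524.05 × 1.570 = 77752.7585

77752.76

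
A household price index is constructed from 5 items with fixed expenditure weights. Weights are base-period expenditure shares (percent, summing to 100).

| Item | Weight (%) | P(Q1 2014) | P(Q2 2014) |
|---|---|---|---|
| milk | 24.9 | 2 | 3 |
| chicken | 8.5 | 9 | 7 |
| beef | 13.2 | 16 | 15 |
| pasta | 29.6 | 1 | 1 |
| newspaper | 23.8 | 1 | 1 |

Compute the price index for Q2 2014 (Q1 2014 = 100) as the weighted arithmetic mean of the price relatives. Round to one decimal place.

109.7

milk: 24.9 × (3/2) = 24.9 × 1.500000 = 37.3500
chicken: 8.5 × (7/9) = 8.5 × 0.777778 = 6.6111
beef: 13.2 × (15/16) = 13.2 × 0.937500 = 12.3750
pasta: 29.6 × (1/1) = 29.6 × 1.000000 = 29.6000
newspaper: 23.8 × (1/1) = 23.8 × 1.000000 = 23.8000
Index = Σ wᵢ·(p₁ᵢ/p₀ᵢ) = 37.3500 + 6.6111 + 12.3750 + 29.6000 + 23.8000 = 109.7361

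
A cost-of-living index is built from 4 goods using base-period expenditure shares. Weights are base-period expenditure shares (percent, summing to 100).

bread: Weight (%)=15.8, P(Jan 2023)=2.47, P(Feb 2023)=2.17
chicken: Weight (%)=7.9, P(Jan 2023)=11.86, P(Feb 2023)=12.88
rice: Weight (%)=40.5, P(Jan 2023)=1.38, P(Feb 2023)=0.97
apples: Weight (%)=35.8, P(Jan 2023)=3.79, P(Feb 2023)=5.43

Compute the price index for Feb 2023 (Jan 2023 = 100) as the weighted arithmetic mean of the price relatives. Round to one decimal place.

bread: 15.8 × (2.17/2.47) = 15.8 × 0.878543 = 13.8810
chicken: 7.9 × (12.88/11.86) = 7.9 × 1.086003 = 8.5794
rice: 40.5 × (0.97/1.38) = 40.5 × 0.702899 = 28.4674
apples: 35.8 × (5.43/3.79) = 35.8 × 1.432718 = 51.2913
Index = Σ wᵢ·(p₁ᵢ/p₀ᵢ) = 13.8810 + 8.5794 + 28.4674 + 51.2913 = 102.2191

102.2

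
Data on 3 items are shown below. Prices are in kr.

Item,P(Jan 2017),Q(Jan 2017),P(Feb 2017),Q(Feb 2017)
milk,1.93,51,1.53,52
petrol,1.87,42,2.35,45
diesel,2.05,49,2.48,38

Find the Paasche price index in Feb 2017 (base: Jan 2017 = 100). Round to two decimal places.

Paasche price index uses current-period quantities as weights.
ΣP(Feb 2017)·Q(Feb 2017) = 1.53×52 + 2.35×45 + 2.48×38 = 79.56 + 105.75 + 94.24 = 279.55
ΣP(Jan 2017)·Q(Feb 2017) = 1.93×52 + 1.87×45 + 2.05×38 = 100.36 + 84.15 + 77.9 = 262.41
Index = 279.55 / 262.41 × 100 = 106.5318

106.53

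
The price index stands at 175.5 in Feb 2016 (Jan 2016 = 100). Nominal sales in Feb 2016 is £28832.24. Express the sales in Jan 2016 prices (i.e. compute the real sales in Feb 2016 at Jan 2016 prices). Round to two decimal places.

Real = Nominal ÷ (Index/100) = 28832.24 ÷ (175.5/100)
     = 28832.24 ÷ 1.755 = 16428.6268

16428.63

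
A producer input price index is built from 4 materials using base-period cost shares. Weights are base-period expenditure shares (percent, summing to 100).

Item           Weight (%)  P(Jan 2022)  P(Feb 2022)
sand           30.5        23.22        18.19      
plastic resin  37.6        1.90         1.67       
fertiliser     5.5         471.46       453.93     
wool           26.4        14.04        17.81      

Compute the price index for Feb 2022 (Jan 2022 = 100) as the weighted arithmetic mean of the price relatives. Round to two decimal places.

95.73

sand: 30.5 × (18.19/23.22) = 30.5 × 0.783376 = 23.8930
plastic resin: 37.6 × (1.67/1.90) = 37.6 × 0.878947 = 33.0484
fertiliser: 5.5 × (453.93/471.46) = 5.5 × 0.962818 = 5.2955
wool: 26.4 × (17.81/14.04) = 26.4 × 1.268519 = 33.4889
Index = Σ wᵢ·(p₁ᵢ/p₀ᵢ) = 23.8930 + 33.0484 + 5.2955 + 33.4889 = 95.7258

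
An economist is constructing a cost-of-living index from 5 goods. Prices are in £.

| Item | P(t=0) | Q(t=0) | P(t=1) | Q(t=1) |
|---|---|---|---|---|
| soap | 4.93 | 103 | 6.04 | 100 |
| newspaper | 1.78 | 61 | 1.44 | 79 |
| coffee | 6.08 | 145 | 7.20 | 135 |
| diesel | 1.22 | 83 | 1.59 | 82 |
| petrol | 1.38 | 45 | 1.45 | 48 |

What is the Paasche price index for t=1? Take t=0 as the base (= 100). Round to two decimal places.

116.60

Paasche price index uses current-period quantities as weights.
ΣP(t=1)·Q(t=1) = 6.04×100 + 1.44×79 + 7.20×135 + 1.59×82 + 1.45×48 = 604 + 113.76 + 972 + 130.38 + 69.6 = 1889.74
ΣP(t=0)·Q(t=1) = 4.93×100 + 1.78×79 + 6.08×135 + 1.22×82 + 1.38×48 = 493 + 140.62 + 820.8 + 100.04 + 66.24 = 1620.7
Index = 1889.74 / 1620.7 × 100 = 116.6002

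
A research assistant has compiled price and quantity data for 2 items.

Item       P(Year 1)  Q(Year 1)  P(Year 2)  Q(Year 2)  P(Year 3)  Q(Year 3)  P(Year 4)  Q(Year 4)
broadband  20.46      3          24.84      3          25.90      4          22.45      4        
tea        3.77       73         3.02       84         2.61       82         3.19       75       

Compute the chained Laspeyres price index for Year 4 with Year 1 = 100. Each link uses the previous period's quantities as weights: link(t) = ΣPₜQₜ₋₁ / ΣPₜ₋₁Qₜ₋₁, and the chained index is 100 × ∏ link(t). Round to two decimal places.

Link Year 1→Year 2:
ΣP(Year 2)Q(Year 1) = 24.84×3 + 3.02×73 = 74.52 + 220.46 = 294.98
ΣP(Year 1)Q(Year 1) = 20.46×3 + 3.77×73 = 61.38 + 275.21 = 336.59
link = 294.98/336.59 = 0.876378
Link Year 2→Year 3:
ΣP(Year 3)Q(Year 2) = 25.90×3 + 2.61×84 = 77.7 + 219.24 = 296.94
ΣP(Year 2)Q(Year 2) = 24.84×3 + 3.02×84 = 74.52 + 253.68 = 328.2
link = 296.94/328.2 = 0.904753
Link Year 3→Year 4:
ΣP(Year 4)Q(Year 3) = 22.45×4 + 3.19×82 = 89.8 + 261.58 = 351.38
ΣP(Year 3)Q(Year 3) = 25.90×4 + 2.61×82 = 103.6 + 214.02 = 317.62
link = 351.38/317.62 = 1.106291
Chained index = 100 × 0.876378 × 0.904753 × 1.106291 = 87.7184

87.72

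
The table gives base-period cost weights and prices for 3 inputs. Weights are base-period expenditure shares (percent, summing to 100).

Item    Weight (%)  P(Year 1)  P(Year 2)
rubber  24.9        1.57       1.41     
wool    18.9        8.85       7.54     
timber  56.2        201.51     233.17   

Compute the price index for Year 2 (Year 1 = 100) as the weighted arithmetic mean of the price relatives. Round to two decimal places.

103.49

rubber: 24.9 × (1.41/1.57) = 24.9 × 0.898089 = 22.3624
wool: 18.9 × (7.54/8.85) = 18.9 × 0.851977 = 16.1024
timber: 56.2 × (233.17/201.51) = 56.2 × 1.157114 = 65.0298
Index = Σ wᵢ·(p₁ᵢ/p₀ᵢ) = 22.3624 + 16.1024 + 65.0298 = 103.4946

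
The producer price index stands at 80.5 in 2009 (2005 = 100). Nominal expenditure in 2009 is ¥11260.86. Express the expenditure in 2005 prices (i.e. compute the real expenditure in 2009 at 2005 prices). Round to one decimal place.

13988.6

Real = Nominal ÷ (Index/100) = 11260.86 ÷ (80.5/100)
     = 11260.86 ÷ 0.805 = 13988.6460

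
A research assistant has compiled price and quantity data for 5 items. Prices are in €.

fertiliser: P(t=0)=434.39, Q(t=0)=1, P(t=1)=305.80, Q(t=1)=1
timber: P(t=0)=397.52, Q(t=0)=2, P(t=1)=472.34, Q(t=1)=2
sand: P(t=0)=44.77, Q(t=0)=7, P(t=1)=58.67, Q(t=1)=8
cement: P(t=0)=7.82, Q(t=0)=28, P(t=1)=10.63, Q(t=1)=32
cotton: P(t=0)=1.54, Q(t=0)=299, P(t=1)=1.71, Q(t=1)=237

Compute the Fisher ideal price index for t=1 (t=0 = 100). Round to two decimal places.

Laspeyres component (base-period weights):
ΣP(t=1)Q(t=0) = 305.80×1 + 472.34×2 + 58.67×7 + 10.63×28 + 1.71×299 = 305.8 + 944.68 + 410.69 + 297.64 + 511.29 = 2470.1
ΣP(t=0)Q(t=0) = 434.39×1 + 397.52×2 + 44.77×7 + 7.82×28 + 1.54×299 = 434.39 + 795.04 + 313.39 + 218.96 + 460.46 = 2222.24
L = 2470.1 / 2222.24 × 100 = 111.1536
Paasche component (current-period weights):
ΣP(t=1)Q(t=1) = 305.80×1 + 472.34×2 + 58.67×8 + 10.63×32 + 1.71×237 = 305.8 + 944.68 + 469.36 + 340.16 + 405.27 = 2465.27
ΣP(t=0)Q(t=1) = 434.39×1 + 397.52×2 + 44.77×8 + 7.82×32 + 1.54×237 = 434.39 + 795.04 + 358.16 + 250.24 + 364.98 = 2202.81
P = 2465.27 / 2202.81 × 100 = 111.9148
Fisher = √(L × P) = √(111.1536 × 111.9148) = 111.5335

111.53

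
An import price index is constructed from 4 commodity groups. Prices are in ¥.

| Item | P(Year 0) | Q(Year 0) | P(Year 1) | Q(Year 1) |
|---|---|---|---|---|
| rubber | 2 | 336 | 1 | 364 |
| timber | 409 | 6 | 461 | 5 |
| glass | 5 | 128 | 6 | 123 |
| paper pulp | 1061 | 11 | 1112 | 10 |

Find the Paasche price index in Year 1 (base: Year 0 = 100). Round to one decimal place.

Paasche price index uses current-period quantities as weights.
ΣP(Year 1)·Q(Year 1) = 1×364 + 461×5 + 6×123 + 1112×10 = 364 + 2305 + 738 + 11120 = 14527
ΣP(Year 0)·Q(Year 1) = 2×364 + 409×5 + 5×123 + 1061×10 = 728 + 2045 + 615 + 10610 = 13998
Index = 14527 / 13998 × 100 = 103.7791

103.8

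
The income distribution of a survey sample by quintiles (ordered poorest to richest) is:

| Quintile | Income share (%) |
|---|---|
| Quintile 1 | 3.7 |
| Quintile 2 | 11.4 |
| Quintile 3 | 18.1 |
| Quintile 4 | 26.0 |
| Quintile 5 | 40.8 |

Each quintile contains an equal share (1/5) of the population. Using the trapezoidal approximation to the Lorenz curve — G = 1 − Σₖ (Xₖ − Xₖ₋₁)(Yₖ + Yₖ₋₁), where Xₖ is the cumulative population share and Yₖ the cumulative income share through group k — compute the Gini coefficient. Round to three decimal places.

Cumulative income shares Yₖ: 0.0370, 0.1510, 0.3320, 0.5920, 1.0000
Σ (Xₖ−Xₖ₋₁)(Yₖ+Yₖ₋₁) = (1/5)(0.0370+0.0000) + (1/5)(0.1510+0.0370) + (1/5)(0.3320+0.1510) + (1/5)(0.5920+0.3320) + (1/5)(1.0000+0.5920)
  = 0.0074 + 0.0376 + 0.0966 + 0.1848 + 0.3184 = 0.6448
G = 1 − 0.6448 = 0.3552

0.355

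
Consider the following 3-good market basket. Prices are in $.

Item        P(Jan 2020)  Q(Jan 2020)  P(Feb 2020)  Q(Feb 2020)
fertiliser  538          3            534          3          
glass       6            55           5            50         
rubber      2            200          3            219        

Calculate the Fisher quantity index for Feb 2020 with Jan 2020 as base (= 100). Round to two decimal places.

100.82

Laspeyres component (base-period weights):
ΣP(Jan 2020)Q(Feb 2020) = 538×3 + 6×50 + 2×219 = 1614 + 300 + 438 = 2352
ΣP(Jan 2020)Q(Jan 2020) = 538×3 + 6×55 + 2×200 = 1614 + 330 + 400 = 2344
L = 2352 / 2344 × 100 = 100.3413
Paasche component (current-period weights):
ΣP(Feb 2020)Q(Feb 2020) = 534×3 + 5×50 + 3×219 = 1602 + 250 + 657 = 2509
ΣP(Feb 2020)Q(Jan 2020) = 534×3 + 5×55 + 3×200 = 1602 + 275 + 600 = 2477
P = 2509 / 2477 × 100 = 101.2919
Fisher = √(L × P) = √(100.3413 × 101.2919) = 100.8155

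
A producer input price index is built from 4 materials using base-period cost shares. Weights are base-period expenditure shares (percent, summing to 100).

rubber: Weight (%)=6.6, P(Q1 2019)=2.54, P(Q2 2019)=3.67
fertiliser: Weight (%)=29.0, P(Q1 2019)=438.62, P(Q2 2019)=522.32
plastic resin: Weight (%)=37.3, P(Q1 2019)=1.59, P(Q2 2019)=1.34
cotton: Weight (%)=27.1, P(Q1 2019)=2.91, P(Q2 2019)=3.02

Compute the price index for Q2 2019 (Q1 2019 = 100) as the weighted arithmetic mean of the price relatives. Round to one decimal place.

rubber: 6.6 × (3.67/2.54) = 6.6 × 1.444882 = 9.5362
fertiliser: 29.0 × (522.32/438.62) = 29.0 × 1.190826 = 34.5339
plastic resin: 37.3 × (1.34/1.59) = 37.3 × 0.842767 = 31.4352
cotton: 27.1 × (3.02/2.91) = 27.1 × 1.037801 = 28.1244
Index = Σ wᵢ·(p₁ᵢ/p₀ᵢ) = 9.5362 + 34.5339 + 31.4352 + 28.1244 = 103.6298

103.6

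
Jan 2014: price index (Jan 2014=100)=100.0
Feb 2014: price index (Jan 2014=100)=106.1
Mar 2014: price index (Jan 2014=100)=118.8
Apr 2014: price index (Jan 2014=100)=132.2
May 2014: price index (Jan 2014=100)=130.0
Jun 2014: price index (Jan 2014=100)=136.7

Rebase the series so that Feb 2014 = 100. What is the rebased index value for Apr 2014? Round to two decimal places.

Rebased(Apr 2014) = 132.2 / 106.1 × 100 = 124.5994

124.60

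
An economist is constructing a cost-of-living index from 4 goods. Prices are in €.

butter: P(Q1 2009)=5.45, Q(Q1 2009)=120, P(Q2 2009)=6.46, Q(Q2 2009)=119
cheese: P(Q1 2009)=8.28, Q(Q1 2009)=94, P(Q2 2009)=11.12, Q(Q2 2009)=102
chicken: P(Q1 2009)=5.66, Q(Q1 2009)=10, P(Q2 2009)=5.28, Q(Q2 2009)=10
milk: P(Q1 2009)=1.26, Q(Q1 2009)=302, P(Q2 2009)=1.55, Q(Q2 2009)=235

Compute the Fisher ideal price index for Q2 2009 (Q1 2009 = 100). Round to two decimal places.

125.47

Laspeyres component (base-period weights):
ΣP(Q2 2009)Q(Q1 2009) = 6.46×120 + 11.12×94 + 5.28×10 + 1.55×302 = 775.2 + 1045.28 + 52.8 + 468.1 = 2341.38
ΣP(Q1 2009)Q(Q1 2009) = 5.45×120 + 8.28×94 + 5.66×10 + 1.26×302 = 654 + 778.32 + 56.6 + 380.52 = 1869.44
L = 2341.38 / 1869.44 × 100 = 125.2450
Paasche component (current-period weights):
ΣP(Q2 2009)Q(Q2 2009) = 6.46×119 + 11.12×102 + 5.28×10 + 1.55×235 = 768.74 + 1134.24 + 52.8 + 364.25 = 2320.03
ΣP(Q1 2009)Q(Q2 2009) = 5.45×119 + 8.28×102 + 5.66×10 + 1.26×235 = 648.55 + 844.56 + 56.6 + 296.1 = 1845.81
P = 2320.03 / 1845.81 × 100 = 125.6917
Fisher = √(L × P) = √(125.2450 × 125.6917) = 125.4681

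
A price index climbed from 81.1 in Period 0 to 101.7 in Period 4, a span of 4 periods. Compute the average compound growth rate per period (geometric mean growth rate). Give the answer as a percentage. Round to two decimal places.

5.82%

Growth factor = (101.7/81.1)^(1/4) = (1.254007)^(1/4) = 1.058218
Growth rate = 1.058218 − 1 = 0.058218 = 5.8218%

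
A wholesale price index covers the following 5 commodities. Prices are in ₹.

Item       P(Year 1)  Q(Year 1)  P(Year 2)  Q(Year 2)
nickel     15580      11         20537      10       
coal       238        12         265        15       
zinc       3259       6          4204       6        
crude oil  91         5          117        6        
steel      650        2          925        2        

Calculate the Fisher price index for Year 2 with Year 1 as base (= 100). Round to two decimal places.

131.24

Laspeyres component (base-period weights):
ΣP(Year 2)Q(Year 1) = 20537×11 + 265×12 + 4204×6 + 117×5 + 925×2 = 225907 + 3180 + 25224 + 585 + 1850 = 256746
ΣP(Year 1)Q(Year 1) = 15580×11 + 238×12 + 3259×6 + 91×5 + 650×2 = 171380 + 2856 + 19554 + 455 + 1300 = 195545
L = 256746 / 195545 × 100 = 131.2977
Paasche component (current-period weights):
ΣP(Year 2)Q(Year 2) = 20537×10 + 265×15 + 4204×6 + 117×6 + 925×2 = 205370 + 3975 + 25224 + 702 + 1850 = 237121
ΣP(Year 1)Q(Year 2) = 15580×10 + 238×15 + 3259×6 + 91×6 + 650×2 = 155800 + 3570 + 19554 + 546 + 1300 = 180770
P = 237121 / 180770 × 100 = 131.1728
Fisher = √(L × P) = √(131.2977 × 131.1728) = 131.2352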